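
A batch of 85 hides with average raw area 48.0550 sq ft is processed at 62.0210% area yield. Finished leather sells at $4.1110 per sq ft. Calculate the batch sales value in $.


Raw_total = N * avg_area = 85 * 48.0550 = 4084.6750 sq ft
Finished = Raw_total * yield / 100 = 4084.6750 * 62.0210 / 100 = 2533.3563 sq ft
Value = Finished * price = 2533.3563 * 4.1110 = 10414.6277 $


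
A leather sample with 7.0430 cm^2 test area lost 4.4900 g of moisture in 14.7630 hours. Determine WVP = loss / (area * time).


Formula: WVP = loss / (area * time)
Substituting: WVP = 4.4900 / (7.0430 * 14.7630)
Result: 0.0431831 g/(cm^2*hr)


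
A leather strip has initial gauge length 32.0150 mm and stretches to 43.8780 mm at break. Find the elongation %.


Formula: Elongation = (Lf - L0) / L0 * 100
Substituting: Elongation = (43.8780 - 32.0150) / 32.0150 * 100
Result: 37.0545 %


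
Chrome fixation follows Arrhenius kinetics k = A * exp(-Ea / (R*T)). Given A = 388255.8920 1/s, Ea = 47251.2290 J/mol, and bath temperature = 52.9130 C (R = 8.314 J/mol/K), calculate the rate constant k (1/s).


T_K = T_C + 273.15 = 52.9130 + 273.15 = 326.0630 K
exponent = -Ea / (R * T_K) = -47251.2290 / (8.314 * 326.0630) = -17.4302
k = A * exp(exponent) = 388255.8920 * exp(-17.4302) = 0.0104542 1/s


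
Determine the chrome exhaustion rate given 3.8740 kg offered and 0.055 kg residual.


Formula: Uptake = (offered - residual) / offered * 100
Substituting: Uptake = (3.8740 - 0.055) / 3.8740 * 100
Result: 98.5803 %


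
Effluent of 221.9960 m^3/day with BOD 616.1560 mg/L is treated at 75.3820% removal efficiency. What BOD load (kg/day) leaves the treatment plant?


Load_in = volume * conc / 1000 = 221.9960 * 616.1560 / 1000 = 136.7842 kg/day
Removed = Load_in * eff / 100 = 136.7842 * 75.3820 / 100 = 103.1106 kg/day
Load_out = Load_in - Removed = 136.7842 - 103.1106 = 33.6735 kg/day


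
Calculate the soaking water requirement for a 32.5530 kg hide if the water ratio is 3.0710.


Formula: Water = hide_weight * ratio
Substituting: Water = 32.5530 * 3.0710
Result: 99.9703 kg


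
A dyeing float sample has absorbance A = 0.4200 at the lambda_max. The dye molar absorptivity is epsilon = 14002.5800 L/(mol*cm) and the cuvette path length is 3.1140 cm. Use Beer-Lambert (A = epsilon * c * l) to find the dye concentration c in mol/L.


Formula: c = A / (epsilon * l)
Substituting: c = 0.4200 / (14002.5800 * 3.1140)
Result: 9.6321e-06 mol/L


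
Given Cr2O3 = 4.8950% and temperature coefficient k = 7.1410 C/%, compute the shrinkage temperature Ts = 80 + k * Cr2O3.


Formula: Ts = 80 + k * Cr2O3
Substituting: Ts = 80 + 7.1410 * 4.8950
Result: 114.9552 C


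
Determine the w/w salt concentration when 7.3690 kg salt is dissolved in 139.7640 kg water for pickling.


Formula: Conc = salt / (water + salt) * 100
Substituting: Conc = 7.3690 / (139.7640 + 7.3690) * 100
Result: 5.0084 %


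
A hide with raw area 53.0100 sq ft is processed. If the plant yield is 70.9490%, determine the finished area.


Formula: finished = raw * yield / 100
Substituting: finished = 53.0100 * 70.9490 / 100
Result: 37.6101 sq ft


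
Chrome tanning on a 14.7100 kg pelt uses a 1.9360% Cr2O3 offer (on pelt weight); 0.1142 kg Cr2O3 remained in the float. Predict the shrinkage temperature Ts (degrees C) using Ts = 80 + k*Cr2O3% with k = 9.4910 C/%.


Offered = pelt * offer_pct / 100 = 14.7100 * 1.9360 / 100 = 0.2848 kg
Uptake = offered - residual = 0.2848 - 0.1142 = 0.1706 kg
Cr2O3% on pelt = uptake / pelt * 100 = 0.1706 / 14.7100 * 100 = 1.1597 %
Ts = 80 + k * Cr2O3% = 80 + 9.4910 * 1.1597 = 91.0063 C


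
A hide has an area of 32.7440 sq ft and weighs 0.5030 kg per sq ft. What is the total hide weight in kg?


Formula: Weight = area * weight_per_sqft
Substituting: Weight = 32.7440 * 0.5030
Result: 16.4702 kg


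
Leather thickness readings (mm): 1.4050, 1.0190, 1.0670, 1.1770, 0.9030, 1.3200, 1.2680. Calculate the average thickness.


Formula: Average = sum / n
Substituting: Average = 8.1590 / 7
Result: 1.1656 mm


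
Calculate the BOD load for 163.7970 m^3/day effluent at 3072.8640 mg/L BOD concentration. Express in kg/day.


Formula: BOD_load = volume * conc / 1000
Substituting: BOD_load = 163.7970 * 3072.8640 / 1000
Result: 503.3259 kg/day


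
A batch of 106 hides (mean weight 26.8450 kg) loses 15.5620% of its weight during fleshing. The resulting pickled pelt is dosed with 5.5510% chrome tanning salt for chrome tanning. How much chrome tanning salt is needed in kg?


Total_raw = N * avg_wt = 106 * 26.8450 = 2845.5700 kg
Substrate = Total_raw * (1 - loss/100) = 2845.5700 * (1 - 15.5620/100) = 2402.7424 kg
Chrome = Substrate * pct / 100 = 2402.7424 * 5.5510 / 100 = 133.3762 kg


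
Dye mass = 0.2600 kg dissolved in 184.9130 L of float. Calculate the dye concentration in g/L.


Formula: Conc = dye_mass(kg) / volume(L) * 1000
Substituting: Conc = 0.2600 / 184.9130 * 1000
Result: 1.4061 g/L


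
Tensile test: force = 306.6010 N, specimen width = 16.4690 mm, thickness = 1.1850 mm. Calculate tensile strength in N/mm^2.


Formula: TS = force / (width * thickness)
Substituting: TS = 306.6010 / (16.4690 * 1.1850)
Result: 15.7104 N/mm^2


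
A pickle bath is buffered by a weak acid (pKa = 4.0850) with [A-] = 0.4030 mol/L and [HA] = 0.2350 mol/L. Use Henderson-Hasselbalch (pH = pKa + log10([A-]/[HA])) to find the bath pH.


ratio = [A-] / [HA] = 0.4030 / 0.2350 = 1.7149
log10(ratio) = 0.2342
pH = pKa + log10(ratio) = 4.0850 + 0.2342 = 4.3192


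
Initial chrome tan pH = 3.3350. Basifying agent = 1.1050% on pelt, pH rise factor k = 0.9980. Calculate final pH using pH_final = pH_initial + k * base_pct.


Formula: pH_final = pH_initial + k * base_pct
Substituting: pH_final = 3.3350 + 0.9980 * 1.1050
Result: 4.4378


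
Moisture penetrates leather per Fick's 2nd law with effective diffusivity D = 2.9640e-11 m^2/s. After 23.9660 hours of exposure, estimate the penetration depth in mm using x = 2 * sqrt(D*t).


t = 23.9660 hr * 3600 = 86277.6000 s
D * t = 2.9640e-11 * 86277.6000 = 2.5573e-06
x = 2 * sqrt(D*t) = 2 * sqrt(2.5573e-06) = 0.00319829 m = 3.1983 mm


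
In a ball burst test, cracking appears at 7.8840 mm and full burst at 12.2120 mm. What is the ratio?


Formula: Ratio = crack / burst
Substituting: Ratio = 7.8840 / 12.2120
Result: 0.6456


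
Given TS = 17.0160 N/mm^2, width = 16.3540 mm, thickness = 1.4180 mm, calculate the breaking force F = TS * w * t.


Formula: F = TS * w * t
Substituting: F = 17.0160 * 16.3540 * 1.4180
Result: 394.6006 N


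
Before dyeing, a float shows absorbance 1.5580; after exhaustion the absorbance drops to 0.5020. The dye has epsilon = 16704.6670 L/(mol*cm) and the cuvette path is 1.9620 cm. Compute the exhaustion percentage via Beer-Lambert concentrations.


c_initial = A_i / (epsilon * l) = 1.5580 / (16704.6670 * 1.9620) = 4.7537e-05 mol/L
c_final = A_f / (epsilon * l) = 0.5020 / (16704.6670 * 1.9620) = 1.5317e-05 mol/L
Exhaustion = (c_initial - c_final) / c_initial * 100 = (4.7537e-05 - 1.5317e-05) / 4.7537e-05 * 100 = 67.7792 %


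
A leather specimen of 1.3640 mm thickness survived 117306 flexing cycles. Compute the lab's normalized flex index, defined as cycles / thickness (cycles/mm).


Formula: Index = cycles / thickness
Substituting: Index = 117306 / 1.3640
Result: 86001.4663 cycles/mm


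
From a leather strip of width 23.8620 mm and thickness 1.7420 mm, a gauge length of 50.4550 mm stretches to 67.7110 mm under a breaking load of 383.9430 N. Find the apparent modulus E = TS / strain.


TS = F / (w * t) = 383.9430 / (23.8620 * 1.7420) = 9.2366 N/mm^2
strain = (Lf - L0) / L0 = (67.7110 - 50.4550) / 50.4550 = 0.3420
E = TS / strain = 9.2366 / 0.3420 = 27.0070 N/mm^2


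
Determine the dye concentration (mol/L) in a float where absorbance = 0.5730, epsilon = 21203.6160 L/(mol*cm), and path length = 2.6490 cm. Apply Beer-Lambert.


Formula: c = A / (epsilon * l)
Substituting: c = 0.5730 / (21203.6160 * 2.6490)
Result: 1.0201e-05 mol/L


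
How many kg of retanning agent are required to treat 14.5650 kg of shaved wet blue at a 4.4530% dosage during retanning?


Formula: Retan = substrate * pct / 100
Substituting: Retan = 14.5650 * 4.4530 / 100
Result: 0.6486 kg


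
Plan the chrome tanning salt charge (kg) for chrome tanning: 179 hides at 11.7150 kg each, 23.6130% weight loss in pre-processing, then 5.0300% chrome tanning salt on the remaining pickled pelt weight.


Total_raw = N * avg_wt = 179 * 11.7150 = 2096.9850 kg
Substrate = Total_raw * (1 - loss/100) = 2096.9850 * (1 - 23.6130/100) = 1601.8239 kg
Chrome = Substrate * pct / 100 = 1601.8239 * 5.0300 / 100 = 80.5717 kg


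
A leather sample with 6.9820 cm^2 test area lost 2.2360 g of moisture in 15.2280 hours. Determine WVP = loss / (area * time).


Formula: WVP = loss / (area * time)
Substituting: WVP = 2.2360 / (6.9820 * 15.2280)
Result: 0.0210305 g/(cm^2*hr)


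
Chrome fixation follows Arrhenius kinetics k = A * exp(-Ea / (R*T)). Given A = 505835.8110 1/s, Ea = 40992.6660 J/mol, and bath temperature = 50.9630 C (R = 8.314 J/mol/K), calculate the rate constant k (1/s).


T_K = T_C + 273.15 = 50.9630 + 273.15 = 324.1130 K
exponent = -Ea / (R * T_K) = -40992.6660 / (8.314 * 324.1130) = -15.2125
k = A * exp(exponent) = 505835.8110 * exp(-15.2125) = 0.1251 1/s


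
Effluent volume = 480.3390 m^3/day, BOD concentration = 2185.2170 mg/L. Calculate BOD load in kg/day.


Formula: BOD_load = volume * conc / 1000
Substituting: BOD_load = 480.3390 * 2185.2170 / 1000
Result: 1049.6449 kg/day


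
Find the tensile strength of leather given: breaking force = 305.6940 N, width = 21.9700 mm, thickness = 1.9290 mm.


Formula: TS = force / (width * thickness)
Substituting: TS = 305.6940 / (21.9700 * 1.9290)
Result: 7.2131 N/mm^2


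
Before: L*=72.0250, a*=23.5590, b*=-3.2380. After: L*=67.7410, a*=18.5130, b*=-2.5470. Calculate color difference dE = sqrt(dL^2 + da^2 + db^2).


dL = -4.2840, da = -5.0460, db = 0.6910
dE = sqrt((-4.2840)^2 + (-5.0460)^2 + 0.6910^2) = 6.6552


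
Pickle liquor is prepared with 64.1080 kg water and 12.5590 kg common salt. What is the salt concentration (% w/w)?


Formula: Conc = salt / (water + salt) * 100
Substituting: Conc = 12.5590 / (64.1080 + 12.5590) * 100
Result: 16.3812 %


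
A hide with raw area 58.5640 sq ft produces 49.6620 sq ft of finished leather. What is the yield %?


Formula: Yield = finished / raw * 100
Substituting: Yield = 49.6620 / 58.5640 * 100
Result: 84.7995 %


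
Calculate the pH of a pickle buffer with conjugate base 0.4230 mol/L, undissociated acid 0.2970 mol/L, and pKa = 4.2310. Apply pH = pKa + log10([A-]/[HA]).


ratio = [A-] / [HA] = 0.4230 / 0.2970 = 1.4242
log10(ratio) = 0.1536
pH = pKa + log10(ratio) = 4.2310 + 0.1536 = 4.3846


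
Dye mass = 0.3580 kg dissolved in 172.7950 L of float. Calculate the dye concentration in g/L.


Formula: Conc = dye_mass(kg) / volume(L) * 1000
Substituting: Conc = 0.3580 / 172.7950 * 1000
Result: 2.0718 g/L


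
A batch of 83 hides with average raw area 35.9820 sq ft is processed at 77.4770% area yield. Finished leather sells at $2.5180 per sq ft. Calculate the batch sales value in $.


Raw_total = N * avg_area = 83 * 35.9820 = 2986.5060 sq ft
Finished = Raw_total * yield / 100 = 2986.5060 * 77.4770 / 100 = 2313.8553 sq ft
Value = Finished * price = 2313.8553 * 2.5180 = 5826.2875 $


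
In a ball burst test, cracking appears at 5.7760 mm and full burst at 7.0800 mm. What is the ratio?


Formula: Ratio = crack / burst
Substituting: Ratio = 5.7760 / 7.0800
Result: 0.8158


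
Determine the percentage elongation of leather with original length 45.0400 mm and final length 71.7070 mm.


Formula: Elongation = (Lf - L0) / L0 * 100
Substituting: Elongation = (71.7070 - 45.0400) / 45.0400 * 100
Result: 59.2074 %


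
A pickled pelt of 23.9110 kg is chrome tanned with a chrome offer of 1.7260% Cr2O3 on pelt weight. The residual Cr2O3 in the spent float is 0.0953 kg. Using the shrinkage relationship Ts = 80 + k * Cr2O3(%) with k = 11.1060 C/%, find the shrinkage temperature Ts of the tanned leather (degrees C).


Offered = pelt * offer_pct / 100 = 23.9110 * 1.7260 / 100 = 0.4127 kg
Uptake = offered - residual = 0.4127 - 0.0953 = 0.3174 kg
Cr2O3% on pelt = uptake / pelt * 100 = 0.3174 / 23.9110 * 100 = 1.3274 %
Ts = 80 + k * Cr2O3% = 80 + 11.1060 * 1.3274 = 94.7425 C


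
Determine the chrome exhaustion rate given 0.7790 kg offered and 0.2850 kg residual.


Formula: Uptake = (offered - residual) / offered * 100
Substituting: Uptake = (0.7790 - 0.2850) / 0.7790 * 100
Result: 63.4146 %


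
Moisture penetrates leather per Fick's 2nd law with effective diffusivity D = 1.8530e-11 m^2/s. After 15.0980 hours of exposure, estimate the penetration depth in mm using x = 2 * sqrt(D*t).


t = 15.0980 hr * 3600 = 54352.8000 s
D * t = 1.8530e-11 * 54352.8000 = 1.0072e-06
x = 2 * sqrt(D*t) = 2 * sqrt(1.0072e-06) = 0.00200714 m = 2.0071 mm


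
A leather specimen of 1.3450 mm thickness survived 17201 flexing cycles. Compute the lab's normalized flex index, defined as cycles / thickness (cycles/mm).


Formula: Index = cycles / thickness
Substituting: Index = 17201 / 1.3450
Result: 12788.8476 cycles/mm


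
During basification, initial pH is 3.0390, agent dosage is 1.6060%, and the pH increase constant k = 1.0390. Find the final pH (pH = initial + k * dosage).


Formula: pH_final = pH_initial + k * base_pct
Substituting: pH_final = 3.0390 + 1.0390 * 1.6060
Result: 4.7076


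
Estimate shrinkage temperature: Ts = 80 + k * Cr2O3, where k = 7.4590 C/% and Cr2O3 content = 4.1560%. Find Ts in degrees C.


Formula: Ts = 80 + k * Cr2O3
Substituting: Ts = 80 + 7.4590 * 4.1560
Result: 110.9996 C


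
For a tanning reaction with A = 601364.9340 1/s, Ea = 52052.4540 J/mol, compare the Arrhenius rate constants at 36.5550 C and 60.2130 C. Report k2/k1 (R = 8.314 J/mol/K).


T1 = 36.5550 + 273.15 = 309.7050 K; T2 = 60.2130 + 273.15 = 333.3630 K
k1 = A * exp(-Ea/(R*T1)) = 601364.9340 * exp(-52052.4540/(8.314*309.7050)) = 9.9928e-04 1/s
k2 = A * exp(-Ea/(R*T2)) = 601364.9340 * exp(-52052.4540/(8.314*333.3630)) = 0.00419513 1/s
k2/k1 = 0.00419513 / 9.9928e-04 = 4.1981


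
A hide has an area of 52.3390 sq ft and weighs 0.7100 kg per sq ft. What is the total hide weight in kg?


Formula: Weight = area * weight_per_sqft
Substituting: Weight = 52.3390 * 0.7100
Result: 37.1607 kg


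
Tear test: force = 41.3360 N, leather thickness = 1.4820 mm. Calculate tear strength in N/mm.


Formula: Tear strength = force / thickness
Substituting: Tear strength = 41.3360 / 1.4820
Result: 27.8920 N/mm


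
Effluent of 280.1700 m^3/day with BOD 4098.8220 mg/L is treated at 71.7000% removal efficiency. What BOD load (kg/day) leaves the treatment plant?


Load_in = volume * conc / 1000 = 280.1700 * 4098.8220 / 1000 = 1148.3670 kg/day
Removed = Load_in * eff / 100 = 1148.3670 * 71.7000 / 100 = 823.3791 kg/day
Load_out = Load_in - Removed = 1148.3670 - 823.3791 = 324.9878 kg/day


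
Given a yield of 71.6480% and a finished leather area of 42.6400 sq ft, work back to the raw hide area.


Formula: raw = finished * 100 / yield
Substituting: raw = 42.6400 * 100 / 71.6480
Result: 59.5132 sq ft


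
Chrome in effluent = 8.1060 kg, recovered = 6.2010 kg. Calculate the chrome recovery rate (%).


Formula: Recovery = recovered / input * 100
Substituting: Recovery = 6.2010 / 8.1060 * 100
Result: 76.4989 %


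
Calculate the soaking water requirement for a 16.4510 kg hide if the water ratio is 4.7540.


Formula: Water = hide_weight * ratio
Substituting: Water = 16.4510 * 4.7540
Result: 78.2081 kg


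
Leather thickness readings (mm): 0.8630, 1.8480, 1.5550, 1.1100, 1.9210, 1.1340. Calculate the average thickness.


Formula: Average = sum / n
Substituting: Average = 8.4310 / 6
Result: 1.4052 mm


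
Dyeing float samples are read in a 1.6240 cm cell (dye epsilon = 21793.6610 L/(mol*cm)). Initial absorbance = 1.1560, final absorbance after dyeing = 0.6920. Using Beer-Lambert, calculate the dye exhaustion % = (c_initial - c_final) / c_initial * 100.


c_initial = A_i / (epsilon * l) = 1.1560 / (21793.6610 * 1.6240) = 3.2662e-05 mol/L
c_final = A_f / (epsilon * l) = 0.6920 / (21793.6610 * 1.6240) = 1.9552e-05 mol/L
Exhaustion = (c_initial - c_final) / c_initial * 100 = (3.2662e-05 - 1.9552e-05) / 3.2662e-05 * 100 = 40.1384 %


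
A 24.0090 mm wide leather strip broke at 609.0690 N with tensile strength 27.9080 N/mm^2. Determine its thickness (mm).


Formula: t = F / (TS * w)
Substituting: t = 609.0690 / (27.9080 * 24.0090)
Result: 0.9090 mm


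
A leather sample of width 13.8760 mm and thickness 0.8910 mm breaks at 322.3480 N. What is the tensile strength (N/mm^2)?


Formula: TS = force / (width * thickness)
Substituting: TS = 322.3480 / (13.8760 * 0.8910)
Result: 26.0725 N/mm^2


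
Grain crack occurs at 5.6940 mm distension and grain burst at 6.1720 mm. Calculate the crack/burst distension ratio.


Formula: Ratio = crack / burst
Substituting: Ratio = 5.6940 / 6.1720
Result: 0.9226


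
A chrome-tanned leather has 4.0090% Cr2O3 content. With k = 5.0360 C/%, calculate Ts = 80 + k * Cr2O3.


Formula: Ts = 80 + k * Cr2O3
Substituting: Ts = 80 + 5.0360 * 4.0090
Result: 100.1893 C


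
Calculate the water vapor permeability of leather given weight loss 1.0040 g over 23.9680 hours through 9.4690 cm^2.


Formula: WVP = loss / (area * time)
Substituting: WVP = 1.0040 / (9.4690 * 23.9680)
Result: 0.00442382 g/(cm^2*hr)


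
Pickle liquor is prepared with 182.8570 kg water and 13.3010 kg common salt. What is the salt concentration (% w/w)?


Formula: Conc = salt / (water + salt) * 100
Substituting: Conc = 13.3010 / (182.8570 + 13.3010) * 100
Result: 6.7808 %


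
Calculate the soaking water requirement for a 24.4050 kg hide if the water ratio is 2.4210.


Formula: Water = hide_weight * ratio
Substituting: Water = 24.4050 * 2.4210
Result: 59.0845 kg


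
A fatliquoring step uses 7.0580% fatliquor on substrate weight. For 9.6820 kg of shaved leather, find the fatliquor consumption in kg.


Formula: Fat = substrate * pct / 100
Substituting: Fat = 9.6820 * 7.0580 / 100
Result: 0.6834 kg


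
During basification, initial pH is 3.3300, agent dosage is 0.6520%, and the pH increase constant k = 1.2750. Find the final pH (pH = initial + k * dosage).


Formula: pH_final = pH_initial + k * base_pct
Substituting: pH_final = 3.3300 + 1.2750 * 0.6520
Result: 4.1613


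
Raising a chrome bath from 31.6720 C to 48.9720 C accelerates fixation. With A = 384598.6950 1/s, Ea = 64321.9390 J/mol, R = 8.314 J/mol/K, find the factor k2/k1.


T1 = 31.6720 + 273.15 = 304.8220 K; T2 = 48.9720 + 273.15 = 322.1220 K
k1 = A * exp(-Ea/(R*T1)) = 384598.6950 * exp(-64321.9390/(8.314*304.8220)) = 3.6503e-06 1/s
k2 = A * exp(-Ea/(R*T2)) = 384598.6950 * exp(-64321.9390/(8.314*322.1220)) = 1.4267e-05 1/s
k2/k1 = 1.4267e-05 / 3.6503e-06 = 3.9083


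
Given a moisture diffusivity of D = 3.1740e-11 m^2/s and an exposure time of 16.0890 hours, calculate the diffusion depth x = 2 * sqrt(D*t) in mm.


t = 16.0890 hr * 3600 = 57920.4000 s
D * t = 3.1740e-11 * 57920.4000 = 1.8384e-06
x = 2 * sqrt(D*t) = 2 * sqrt(1.8384e-06) = 0.00271175 m = 2.7117 mm


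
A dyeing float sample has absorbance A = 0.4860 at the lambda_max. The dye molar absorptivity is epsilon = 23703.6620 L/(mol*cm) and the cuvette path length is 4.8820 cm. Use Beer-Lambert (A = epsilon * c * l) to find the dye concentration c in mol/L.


Formula: c = A / (epsilon * l)
Substituting: c = 0.4860 / (23703.6620 * 4.8820)
Result: 4.1997e-06 mol/L


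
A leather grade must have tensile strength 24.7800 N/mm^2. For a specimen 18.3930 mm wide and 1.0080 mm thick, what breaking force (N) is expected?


Formula: F = TS * w * t
Substituting: F = 24.7800 * 18.3930 * 1.0080
Result: 459.4248 N


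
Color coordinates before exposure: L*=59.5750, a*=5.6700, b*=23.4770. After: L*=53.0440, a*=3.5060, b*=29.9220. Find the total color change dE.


dL = -6.5310, da = -2.1640, db = 6.4450
dE = sqrt((-6.5310)^2 + (-2.1640)^2 + 6.4450^2) = 9.4273


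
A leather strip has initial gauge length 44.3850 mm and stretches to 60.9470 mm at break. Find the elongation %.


Formula: Elongation = (Lf - L0) / L0 * 100
Substituting: Elongation = (60.9470 - 44.3850) / 44.3850 * 100
Result: 37.3144 %


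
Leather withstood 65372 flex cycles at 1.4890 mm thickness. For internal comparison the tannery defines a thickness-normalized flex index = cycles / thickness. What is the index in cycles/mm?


Formula: Index = cycles / thickness
Substituting: Index = 65372 / 1.4890
Result: 43903.2908 cycles/mm


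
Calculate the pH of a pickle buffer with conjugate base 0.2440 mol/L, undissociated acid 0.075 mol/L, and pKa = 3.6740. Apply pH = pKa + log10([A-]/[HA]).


ratio = [A-] / [HA] = 0.2440 / 0.075 = 3.2533
log10(ratio) = 0.5123
pH = pKa + log10(ratio) = 3.6740 + 0.5123 = 4.1863


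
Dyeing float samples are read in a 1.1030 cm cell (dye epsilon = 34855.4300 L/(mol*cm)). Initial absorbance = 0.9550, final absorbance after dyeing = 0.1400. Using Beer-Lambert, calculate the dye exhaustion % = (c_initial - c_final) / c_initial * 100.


c_initial = A_i / (epsilon * l) = 0.9550 / (34855.4300 * 1.1030) = 2.4840e-05 mol/L
c_final = A_f / (epsilon * l) = 0.1400 / (34855.4300 * 1.1030) = 3.6415e-06 mol/L
Exhaustion = (c_initial - c_final) / c_initial * 100 = (2.4840e-05 - 3.6415e-06) / 2.4840e-05 * 100 = 85.3403 %


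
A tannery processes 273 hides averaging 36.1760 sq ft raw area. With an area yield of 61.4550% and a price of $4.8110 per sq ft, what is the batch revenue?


Raw_total = N * avg_area = 273 * 36.1760 = 9876.0480 sq ft
Finished = Raw_total * yield / 100 = 9876.0480 * 61.4550 / 100 = 6069.3253 sq ft
Value = Finished * price = 6069.3253 * 4.8110 = 29199.5240 $


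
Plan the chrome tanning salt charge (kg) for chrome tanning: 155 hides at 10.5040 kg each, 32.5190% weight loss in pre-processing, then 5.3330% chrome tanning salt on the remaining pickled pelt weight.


Total_raw = N * avg_wt = 155 * 10.5040 = 1628.1200 kg
Substrate = Total_raw * (1 - loss/100) = 1628.1200 * (1 - 32.5190/100) = 1098.6717 kg
Chrome = Substrate * pct / 100 = 1098.6717 * 5.3330 / 100 = 58.5922 kg


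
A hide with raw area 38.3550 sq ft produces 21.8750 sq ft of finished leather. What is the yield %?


Formula: Yield = finished / raw * 100
Substituting: Yield = 21.8750 / 38.3550 * 100
Result: 57.0330 %


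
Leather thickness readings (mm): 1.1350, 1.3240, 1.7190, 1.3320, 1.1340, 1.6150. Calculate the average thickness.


Formula: Average = sum / n
Substituting: Average = 8.2590 / 6
Result: 1.3765 mm


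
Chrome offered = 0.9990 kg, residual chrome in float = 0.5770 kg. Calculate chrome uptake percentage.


Formula: Uptake = (offered - residual) / offered * 100
Substituting: Uptake = (0.9990 - 0.5770) / 0.9990 * 100
Result: 42.2422 %


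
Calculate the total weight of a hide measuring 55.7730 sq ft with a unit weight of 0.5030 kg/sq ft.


Formula: Weight = area * weight_per_sqft
Substituting: Weight = 55.7730 * 0.5030
Result: 28.0538 kg


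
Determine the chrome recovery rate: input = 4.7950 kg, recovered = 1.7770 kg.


Formula: Recovery = recovered / input * 100
Substituting: Recovery = 1.7770 / 4.7950 * 100
Result: 37.0594 %


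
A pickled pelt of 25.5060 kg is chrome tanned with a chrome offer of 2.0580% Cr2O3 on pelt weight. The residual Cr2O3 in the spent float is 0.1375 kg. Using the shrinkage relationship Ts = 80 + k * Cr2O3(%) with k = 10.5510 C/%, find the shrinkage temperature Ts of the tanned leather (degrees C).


Offered = pelt * offer_pct / 100 = 25.5060 * 2.0580 / 100 = 0.5249 kg
Uptake = offered - residual = 0.5249 - 0.1375 = 0.3874 kg
Cr2O3% on pelt = uptake / pelt * 100 = 0.3874 / 25.5060 * 100 = 1.5189 %
Ts = 80 + k * Cr2O3% = 80 + 10.5510 * 1.5189 = 96.0260 C


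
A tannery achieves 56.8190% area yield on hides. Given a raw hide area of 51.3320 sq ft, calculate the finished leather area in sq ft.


Formula: finished = raw * yield / 100
Substituting: finished = 51.3320 * 56.8190 / 100
Result: 29.1663 sq ft


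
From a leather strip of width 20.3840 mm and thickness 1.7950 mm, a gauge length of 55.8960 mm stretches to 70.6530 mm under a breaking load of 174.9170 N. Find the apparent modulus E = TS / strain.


TS = F / (w * t) = 174.9170 / (20.3840 * 1.7950) = 4.7806 N/mm^2
strain = (Lf - L0) / L0 = (70.6530 - 55.8960) / 55.8960 = 0.2640
E = TS / strain = 4.7806 / 0.2640 = 18.1076 N/mm^2


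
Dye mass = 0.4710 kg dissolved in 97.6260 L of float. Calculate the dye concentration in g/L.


Formula: Conc = dye_mass(kg) / volume(L) * 1000
Substituting: Conc = 0.4710 / 97.6260 * 1000
Result: 4.8245 g/L


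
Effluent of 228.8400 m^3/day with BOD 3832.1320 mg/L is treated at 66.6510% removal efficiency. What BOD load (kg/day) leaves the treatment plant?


Load_in = volume * conc / 1000 = 228.8400 * 3832.1320 / 1000 = 876.9451 kg/day
Removed = Load_in * eff / 100 = 876.9451 * 66.6510 / 100 = 584.4927 kg/day
Load_out = Load_in - Removed = 876.9451 - 584.4927 = 292.4524 kg/day


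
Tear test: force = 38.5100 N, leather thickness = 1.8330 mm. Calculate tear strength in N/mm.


Formula: Tear strength = force / thickness
Substituting: Tear strength = 38.5100 / 1.8330
Result: 21.0093 N/mm


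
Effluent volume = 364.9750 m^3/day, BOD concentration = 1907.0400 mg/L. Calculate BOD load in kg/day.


Formula: BOD_load = volume * conc / 1000
Substituting: BOD_load = 364.9750 * 1907.0400 / 1000
Result: 696.0219 kg/day


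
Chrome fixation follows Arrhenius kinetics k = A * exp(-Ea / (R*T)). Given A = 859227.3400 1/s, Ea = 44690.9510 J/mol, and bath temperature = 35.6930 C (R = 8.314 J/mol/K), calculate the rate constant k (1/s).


T_K = T_C + 273.15 = 35.6930 + 273.15 = 308.8430 K
exponent = -Ea / (R * T_K) = -44690.9510 / (8.314 * 308.8430) = -17.4049
k = A * exp(exponent) = 859227.3400 * exp(-17.4049) = 0.0237275 1/s


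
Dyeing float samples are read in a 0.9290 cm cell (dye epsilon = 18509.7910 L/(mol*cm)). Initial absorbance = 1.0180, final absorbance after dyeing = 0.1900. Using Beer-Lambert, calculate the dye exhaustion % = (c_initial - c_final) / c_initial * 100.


c_initial = A_i / (epsilon * l) = 1.0180 / (18509.7910 * 0.9290) = 5.9201e-05 mol/L
c_final = A_f / (epsilon * l) = 0.1900 / (18509.7910 * 0.9290) = 1.1049e-05 mol/L
Exhaustion = (c_initial - c_final) / c_initial * 100 = (5.9201e-05 - 1.1049e-05) / 5.9201e-05 * 100 = 81.3360 %


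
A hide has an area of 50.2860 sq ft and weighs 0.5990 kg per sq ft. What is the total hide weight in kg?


Formula: Weight = area * weight_per_sqft
Substituting: Weight = 50.2860 * 0.5990
Result: 30.1213 kg


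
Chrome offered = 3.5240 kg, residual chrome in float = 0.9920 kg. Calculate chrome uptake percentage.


Formula: Uptake = (offered - residual) / offered * 100
Substituting: Uptake = (3.5240 - 0.9920) / 3.5240 * 100
Result: 71.8502 %


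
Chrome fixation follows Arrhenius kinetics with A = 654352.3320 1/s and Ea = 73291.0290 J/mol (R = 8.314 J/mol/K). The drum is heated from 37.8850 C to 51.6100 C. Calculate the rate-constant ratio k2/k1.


T1 = 37.8850 + 273.15 = 311.0350 K; T2 = 51.6100 + 273.15 = 324.7600 K
k1 = A * exp(-Ea/(R*T1)) = 654352.3320 * exp(-73291.0290/(8.314*311.0350)) = 3.2137e-07 1/s
k2 = A * exp(-Ea/(R*T2)) = 654352.3320 * exp(-73291.0290/(8.314*324.7600)) = 1.0646e-06 1/s
k2/k1 = 1.0646e-06 / 3.2137e-07 = 3.3128


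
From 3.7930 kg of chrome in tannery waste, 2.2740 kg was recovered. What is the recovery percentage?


Formula: Recovery = recovered / input * 100
Substituting: Recovery = 2.2740 / 3.7930 * 100
Result: 59.9525 %


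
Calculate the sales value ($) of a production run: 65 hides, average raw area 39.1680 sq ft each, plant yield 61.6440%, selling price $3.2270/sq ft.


Raw_total = N * avg_area = 65 * 39.1680 = 2545.9200 sq ft
Finished = Raw_total * yield / 100 = 2545.9200 * 61.6440 / 100 = 1569.4069 sq ft
Value = Finished * price = 1569.4069 * 3.2270 = 5064.4761 $


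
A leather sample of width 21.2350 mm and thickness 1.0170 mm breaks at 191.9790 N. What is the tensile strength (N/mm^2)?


Formula: TS = force / (width * thickness)
Substituting: TS = 191.9790 / (21.2350 * 1.0170)
Result: 8.8896 N/mm^2


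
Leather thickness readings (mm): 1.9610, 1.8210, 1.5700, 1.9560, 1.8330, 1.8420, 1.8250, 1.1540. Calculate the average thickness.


Formula: Average = sum / n
Substituting: Average = 13.9620 / 8
Result: 1.7452 mm


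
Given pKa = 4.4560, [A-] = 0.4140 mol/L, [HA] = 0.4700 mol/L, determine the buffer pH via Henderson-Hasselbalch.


ratio = [A-] / [HA] = 0.4140 / 0.4700 = 0.8809
log10(ratio) = -0.0550975
pH = pKa + log10(ratio) = 4.4560 - 0.0550975 = 4.4009


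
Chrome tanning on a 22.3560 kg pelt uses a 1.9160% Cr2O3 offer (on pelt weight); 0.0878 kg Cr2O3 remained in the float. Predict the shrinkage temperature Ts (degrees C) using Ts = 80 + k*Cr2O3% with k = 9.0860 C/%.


Offered = pelt * offer_pct / 100 = 22.3560 * 1.9160 / 100 = 0.4283 kg
Uptake = offered - residual = 0.4283 - 0.0878 = 0.3405 kg
Cr2O3% on pelt = uptake / pelt * 100 = 0.3405 / 22.3560 * 100 = 1.5233 %
Ts = 80 + k * Cr2O3% = 80 + 9.0860 * 1.5233 = 93.8404 C


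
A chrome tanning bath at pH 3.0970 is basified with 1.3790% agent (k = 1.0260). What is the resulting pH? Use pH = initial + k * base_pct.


Formula: pH_final = pH_initial + k * base_pct
Substituting: pH_final = 3.0970 + 1.0260 * 1.3790
Result: 4.5119


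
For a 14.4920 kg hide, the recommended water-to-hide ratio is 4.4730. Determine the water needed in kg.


Formula: Water = hide_weight * ratio
Substituting: Water = 14.4920 * 4.4730
Result: 64.8227 kg


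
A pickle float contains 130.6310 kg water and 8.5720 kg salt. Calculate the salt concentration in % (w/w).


Formula: Conc = salt / (water + salt) * 100
Substituting: Conc = 8.5720 / (130.6310 + 8.5720) * 100
Result: 6.1579 %


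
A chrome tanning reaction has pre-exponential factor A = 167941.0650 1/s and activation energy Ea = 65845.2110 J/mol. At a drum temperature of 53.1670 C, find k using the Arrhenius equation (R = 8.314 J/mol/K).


T_K = T_C + 273.15 = 53.1670 + 273.15 = 326.3170 K
exponent = -Ea / (R * T_K) = -65845.2110 / (8.314 * 326.3170) = -24.2703
k = A * exp(exponent) = 167941.0650 * exp(-24.2703) = 4.8386e-06 1/s


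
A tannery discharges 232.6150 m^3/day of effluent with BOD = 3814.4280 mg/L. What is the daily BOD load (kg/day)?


Formula: BOD_load = volume * conc / 1000
Substituting: BOD_load = 232.6150 * 3814.4280 / 1000
Result: 887.2932 kg/day


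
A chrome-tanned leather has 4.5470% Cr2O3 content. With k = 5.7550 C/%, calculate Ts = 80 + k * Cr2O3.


Formula: Ts = 80 + k * Cr2O3
Substituting: Ts = 80 + 5.7550 * 4.5470
Result: 106.1680 C


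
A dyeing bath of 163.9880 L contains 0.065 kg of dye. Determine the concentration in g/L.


Formula: Conc = dye_mass(kg) / volume(L) * 1000
Substituting: Conc = 0.065 / 163.9880 * 1000
Result: 0.3964 g/L


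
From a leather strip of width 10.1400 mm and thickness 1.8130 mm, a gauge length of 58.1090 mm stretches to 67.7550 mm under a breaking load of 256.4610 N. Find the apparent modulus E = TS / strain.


TS = F / (w * t) = 256.4610 / (10.1400 * 1.8130) = 13.9504 N/mm^2
strain = (Lf - L0) / L0 = (67.7550 - 58.1090) / 58.1090 = 0.1660
E = TS / strain = 13.9504 / 0.1660 = 84.0392 N/mm^2


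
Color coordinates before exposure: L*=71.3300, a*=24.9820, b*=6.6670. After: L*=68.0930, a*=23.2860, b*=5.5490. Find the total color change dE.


dL = -3.2370, da = -1.6960, db = -1.1180
dE = sqrt((-3.2370)^2 + (-1.6960)^2 + (-1.1180)^2) = 3.8216


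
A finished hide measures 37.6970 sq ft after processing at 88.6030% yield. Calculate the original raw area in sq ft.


Formula: raw = finished * 100 / yield
Substituting: raw = 37.6970 * 100 / 88.6030
Result: 42.5460 sq ft


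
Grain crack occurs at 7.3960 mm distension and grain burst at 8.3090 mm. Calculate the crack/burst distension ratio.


Formula: Ratio = crack / burst
Substituting: Ratio = 7.3960 / 8.3090
Result: 0.8901


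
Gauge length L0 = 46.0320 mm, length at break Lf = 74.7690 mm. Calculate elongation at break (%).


Formula: Elongation = (Lf - L0) / L0 * 100
Substituting: Elongation = (74.7690 - 46.0320) / 46.0320 * 100
Result: 62.4283 %


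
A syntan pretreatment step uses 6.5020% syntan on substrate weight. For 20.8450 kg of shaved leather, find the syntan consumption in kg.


Formula: Syntan = substrate * pct / 100
Substituting: Syntan = 20.8450 * 6.5020 / 100
Result: 1.3553 kg


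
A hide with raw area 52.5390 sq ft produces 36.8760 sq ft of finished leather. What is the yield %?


Formula: Yield = finished / raw * 100
Substituting: Yield = 36.8760 / 52.5390 * 100
Result: 70.1879 %


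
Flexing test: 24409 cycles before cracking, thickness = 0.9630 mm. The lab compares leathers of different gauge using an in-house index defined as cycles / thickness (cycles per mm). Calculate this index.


Formula: Index = cycles / thickness
Substituting: Index = 24409 / 0.9630
Result: 25346.8328 cycles/mm


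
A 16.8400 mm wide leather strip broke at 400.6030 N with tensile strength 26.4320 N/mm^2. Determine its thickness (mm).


Formula: t = F / (TS * w)
Substituting: t = 400.6030 / (26.4320 * 16.8400)
Result: 0.9000 mm


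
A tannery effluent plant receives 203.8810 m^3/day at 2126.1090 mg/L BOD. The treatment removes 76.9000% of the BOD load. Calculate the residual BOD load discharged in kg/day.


Load_in = volume * conc / 1000 = 203.8810 * 2126.1090 / 1000 = 433.4732 kg/day
Removed = Load_in * eff / 100 = 433.4732 * 76.9000 / 100 = 333.3409 kg/day
Load_out = Load_in - Removed = 433.4732 - 333.3409 = 100.1323 kg/day


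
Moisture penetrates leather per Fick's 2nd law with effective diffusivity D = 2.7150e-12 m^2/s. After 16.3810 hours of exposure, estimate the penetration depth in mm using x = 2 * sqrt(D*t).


t = 16.3810 hr * 3600 = 58971.6000 s
D * t = 2.7150e-12 * 58971.6000 = 1.6011e-07
x = 2 * sqrt(D*t) = 2 * sqrt(1.6011e-07) = 8.0027e-04 m = 0.8003 mm


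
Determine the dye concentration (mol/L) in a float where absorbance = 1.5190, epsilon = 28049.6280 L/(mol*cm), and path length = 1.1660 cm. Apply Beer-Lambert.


Formula: c = A / (epsilon * l)
Substituting: c = 1.5190 / (28049.6280 * 1.1660)
Result: 4.6444e-05 mol/L


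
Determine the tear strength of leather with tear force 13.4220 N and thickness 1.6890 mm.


Formula: Tear strength = force / thickness
Substituting: Tear strength = 13.4220 / 1.6890
Result: 7.9467 N/mm


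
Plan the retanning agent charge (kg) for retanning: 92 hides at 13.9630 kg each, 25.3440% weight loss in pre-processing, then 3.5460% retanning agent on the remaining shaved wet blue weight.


Total_raw = N * avg_wt = 92 * 13.9630 = 1284.5960 kg
Substrate = Total_raw * (1 - loss/100) = 1284.5960 * (1 - 25.3440/100) = 959.0280 kg
Retan = Substrate * pct / 100 = 959.0280 * 3.5460 / 100 = 34.0071 kg


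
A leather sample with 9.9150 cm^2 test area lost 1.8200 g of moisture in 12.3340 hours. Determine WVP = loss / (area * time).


Formula: WVP = loss / (area * time)
Substituting: WVP = 1.8200 / (9.9150 * 12.3340)
Result: 0.0148825 g/(cm^2*hr)


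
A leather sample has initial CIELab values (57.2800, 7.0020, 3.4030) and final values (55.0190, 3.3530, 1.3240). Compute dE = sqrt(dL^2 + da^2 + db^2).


dL = -2.2610, da = -3.6490, db = -2.0790
dE = sqrt((-2.2610)^2 + (-3.6490)^2 + (-2.0790)^2) = 4.7697


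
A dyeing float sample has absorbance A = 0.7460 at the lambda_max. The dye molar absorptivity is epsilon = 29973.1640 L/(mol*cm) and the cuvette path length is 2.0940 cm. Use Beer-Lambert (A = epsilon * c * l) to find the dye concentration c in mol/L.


Formula: c = A / (epsilon * l)
Substituting: c = 0.7460 / (29973.1640 * 2.0940)
Result: 1.1886e-05 mol/L


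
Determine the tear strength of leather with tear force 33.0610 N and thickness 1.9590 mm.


Formula: Tear strength = force / thickness
Substituting: Tear strength = 33.0610 / 1.9590
Result: 16.8765 N/mm


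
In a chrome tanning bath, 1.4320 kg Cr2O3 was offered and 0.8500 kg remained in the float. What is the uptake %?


Formula: Uptake = (offered - residual) / offered * 100
Substituting: Uptake = (1.4320 - 0.8500) / 1.4320 * 100
Result: 40.6425 %


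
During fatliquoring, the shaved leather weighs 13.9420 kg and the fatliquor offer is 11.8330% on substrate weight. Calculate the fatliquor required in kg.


Formula: Fat = substrate * pct / 100
Substituting: Fat = 13.9420 * 11.8330 / 100
Result: 1.6498 kg


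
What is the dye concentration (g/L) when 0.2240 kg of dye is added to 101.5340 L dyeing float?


Formula: Conc = dye_mass(kg) / volume(L) * 1000
Substituting: Conc = 0.2240 / 101.5340 * 1000
Result: 2.2062 g/L


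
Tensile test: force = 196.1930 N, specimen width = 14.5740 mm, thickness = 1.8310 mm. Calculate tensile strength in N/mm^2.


Formula: TS = force / (width * thickness)
Substituting: TS = 196.1930 / (14.5740 * 1.8310)
Result: 7.3522 N/mm^2


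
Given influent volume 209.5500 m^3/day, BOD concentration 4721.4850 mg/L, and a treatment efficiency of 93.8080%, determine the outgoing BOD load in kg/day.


Load_in = volume * conc / 1000 = 209.5500 * 4721.4850 / 1000 = 989.3872 kg/day
Removed = Load_in * eff / 100 = 989.3872 * 93.8080 / 100 = 928.1243 kg/day
Load_out = Load_in - Removed = 989.3872 - 928.1243 = 61.2629 kg/day


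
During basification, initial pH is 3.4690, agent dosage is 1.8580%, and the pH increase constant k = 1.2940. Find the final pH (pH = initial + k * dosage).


Formula: pH_final = pH_initial + k * base_pct
Substituting: pH_final = 3.4690 + 1.2940 * 1.8580
Result: 5.8733


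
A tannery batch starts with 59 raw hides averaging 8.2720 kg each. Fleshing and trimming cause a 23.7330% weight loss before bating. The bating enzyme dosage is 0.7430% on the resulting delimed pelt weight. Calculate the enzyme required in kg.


Total_raw = N * avg_wt = 59 * 8.2720 = 488.0480 kg
Substrate = Total_raw * (1 - loss/100) = 488.0480 * (1 - 23.7330/100) = 372.2196 kg
Enzyme = Substrate * pct / 100 = 372.2196 * 0.7430 / 100 = 2.7656 kg


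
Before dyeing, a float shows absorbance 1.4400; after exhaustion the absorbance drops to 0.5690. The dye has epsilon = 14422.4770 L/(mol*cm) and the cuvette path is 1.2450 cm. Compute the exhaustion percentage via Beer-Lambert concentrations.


c_initial = A_i / (epsilon * l) = 1.4400 / (14422.4770 * 1.2450) = 8.0196e-05 mol/L
c_final = A_f / (epsilon * l) = 0.5690 / (14422.4770 * 1.2450) = 3.1689e-05 mol/L
Exhaustion = (c_initial - c_final) / c_initial * 100 = (8.0196e-05 - 3.1689e-05) / 8.0196e-05 * 100 = 60.4861 %


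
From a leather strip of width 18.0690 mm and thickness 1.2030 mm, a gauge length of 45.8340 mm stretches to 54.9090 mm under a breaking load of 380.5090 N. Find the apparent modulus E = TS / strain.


TS = F / (w * t) = 380.5090 / (18.0690 * 1.2030) = 17.5051 N/mm^2
strain = (Lf - L0) / L0 = (54.9090 - 45.8340) / 45.8340 = 0.1980
E = TS / strain = 17.5051 / 0.1980 = 88.4110 N/mm^2


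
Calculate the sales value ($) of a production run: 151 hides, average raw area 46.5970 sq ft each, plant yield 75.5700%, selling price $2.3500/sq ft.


Raw_total = N * avg_area = 151 * 46.5970 = 7036.1470 sq ft
Finished = Raw_total * yield / 100 = 7036.1470 * 75.5700 / 100 = 5317.2163 sq ft
Value = Finished * price = 5317.2163 * 2.3500 = 12495.4583 $


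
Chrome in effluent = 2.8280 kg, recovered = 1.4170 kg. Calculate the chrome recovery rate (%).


Formula: Recovery = recovered / input * 100
Substituting: Recovery = 1.4170 / 2.8280 * 100
Result: 50.1061 %
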